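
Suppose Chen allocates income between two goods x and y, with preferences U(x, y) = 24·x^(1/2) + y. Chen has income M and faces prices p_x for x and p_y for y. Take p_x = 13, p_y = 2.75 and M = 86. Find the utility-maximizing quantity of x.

Plugging in: x* = (12·2.75/13)² = 6.4438.

x* = 6.4438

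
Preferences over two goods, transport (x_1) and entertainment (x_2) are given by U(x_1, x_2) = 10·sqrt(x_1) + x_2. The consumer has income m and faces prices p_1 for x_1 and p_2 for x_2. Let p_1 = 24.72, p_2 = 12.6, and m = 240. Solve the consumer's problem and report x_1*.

Set MRS = p_1/p_2: 5·x_1^(−1/2) = p_1/p_2.
Solve: √x_1 = 5·p_2/p_1, so x_1*(p_1,p_2) = (5·p_2/p_1)², and x_2* = (m − p_1·x_1*)/p_2.
Plugging in: x_1* = (5·12.6/24.72)² = 6.4951.

x_1* = 6.4951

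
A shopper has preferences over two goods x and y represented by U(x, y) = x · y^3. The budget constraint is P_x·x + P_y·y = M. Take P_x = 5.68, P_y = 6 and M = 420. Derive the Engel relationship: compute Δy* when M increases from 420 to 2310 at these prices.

Δy* = 236.25

Tangency: MRS = (1/3)·y/x = P_x/P_y.
Rearranging, P_y·y = 3·P_x·x. Substituting into the budget gives P_x·x·(1 + 3) = M.
Demand: x*(P_x,P_y,M) = 0.25·M/P_x and y* = 0.75·M/P_y.
At P_x=5.68, P_y=6, M=420: y* = 0.75·420/6 = 52.5.
At M' = 2310: y* = 288.75. Change: 288.75 − 52.5 = 236.25.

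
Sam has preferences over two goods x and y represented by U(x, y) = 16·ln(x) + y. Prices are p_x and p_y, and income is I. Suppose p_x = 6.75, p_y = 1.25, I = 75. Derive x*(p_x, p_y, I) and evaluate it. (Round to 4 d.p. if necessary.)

Set MRS = p_x/p_y: (16/x)/1 = p_x/p_y.
So x*(p_x,p_y) = 16·p_y/p_x, independent of income; and y* = (I − 16·p_y)/p_y.
At the given prices: x* = 16·1.25/6.75 = 2.963.

x* = 2.963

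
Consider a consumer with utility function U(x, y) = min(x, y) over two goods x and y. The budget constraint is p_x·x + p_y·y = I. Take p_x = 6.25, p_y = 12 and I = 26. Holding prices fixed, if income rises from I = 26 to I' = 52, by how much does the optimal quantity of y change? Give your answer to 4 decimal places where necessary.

With perfect complements, no substitution: consume in ratio x:y = 1:1.
Budget: p_x·x + p_y·x = I, so (p_x + p_y)·x = I.
Demand: x*(p_x,p_y,I) = I/(p_x + p_y), y* = I/(p_x + p_y).
Here 6.25 + 12 = 18.25, giving y* = 1.4247.
At I' = 52: y* = 2.8493. Change: 2.8493 − 1.4247 = 1.4247.

Δy* = 1.4247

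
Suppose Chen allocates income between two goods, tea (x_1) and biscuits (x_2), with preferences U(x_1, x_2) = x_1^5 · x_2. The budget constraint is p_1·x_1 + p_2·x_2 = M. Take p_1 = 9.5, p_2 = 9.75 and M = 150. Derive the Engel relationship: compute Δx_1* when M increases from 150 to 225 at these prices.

The MRS is 5·x_2/x_1. Set MRS = p_1/p_2.
So 5·p_2·x_2 = p_1·x_1; combined with the budget, a share 5/6 of income goes to x_1.
Demand: x_1*(p_1,p_2,M) = 5/6·M/p_1 and x_2* = 1/6·M/p_2.
At p_1=9.5, p_2=9.75, M=150: x_1* = 5/6·150/9.5 = 13.1579.
At M' = 225: x_1* = 19.7368. Change: 19.7368 − 13.1579 = 6.5789.

Δx_1* = 6.5789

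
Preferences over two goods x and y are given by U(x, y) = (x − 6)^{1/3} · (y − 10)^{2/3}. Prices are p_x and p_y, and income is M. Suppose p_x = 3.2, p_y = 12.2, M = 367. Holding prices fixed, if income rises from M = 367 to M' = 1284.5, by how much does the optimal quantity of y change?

MRS = (1/2)·(y−10)/(x−6). Tangency with p_x/p_y gives y−10 = 2·(p_x/p_y)·(x−6).
Substituting into the budget: x* = 6 + 1/3·(M − 6·p_x − 10·p_y)/p_x, and y* = 10 + 2/3·(…)/p_y.
Discretionary income = 367 − 6·3.2 − 10·12.2 = 225.8; y* = 10 + 2/3·225.8/12.2 = 22.3388.
At M' = 1284.5: y* = 72.4754. Change: 72.4754 − 22.3388 = 50.1366.

Δy* = 50.1366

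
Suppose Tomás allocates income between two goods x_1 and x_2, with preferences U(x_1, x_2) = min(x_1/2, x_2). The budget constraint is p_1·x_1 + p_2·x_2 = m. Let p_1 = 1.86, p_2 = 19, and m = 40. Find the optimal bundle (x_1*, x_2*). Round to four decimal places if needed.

With perfect complements, no substitution: consume in ratio x_1:x_2 = 2:1.
Budget: p_1·x_1 + p_2·(1/2)·x_1 = m, so (2·p_1 + p_2)·x_1 = 2·m.
Demand: x_1*(p_1,p_2,m) = 2·m/(2·p_1 + p_2), x_2* = m/(2·p_1 + p_2).
Here 2·1.86 + 19 = 22.72, giving x_1* = 3.5211 and x_2* = 1.7606.

x_1* = 3.5211, x_2* = 1.7606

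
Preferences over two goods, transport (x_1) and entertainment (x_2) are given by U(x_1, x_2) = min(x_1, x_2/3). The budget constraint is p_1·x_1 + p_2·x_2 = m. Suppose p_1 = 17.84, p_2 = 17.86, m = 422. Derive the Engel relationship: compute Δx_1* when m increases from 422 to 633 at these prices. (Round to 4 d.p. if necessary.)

Leontief preferences: the optimum is at the kink where x_1/1 = x_2/3, i.e. x_2 = 3·x_1.
Budget: p_1·x_1 + p_2·3·x_1 = m, so (p_1 + 3·p_2)·x_1 = m.
Demand: x_1*(p_1,p_2,m) = m/(p_1 + 3·p_2), x_2* = 3·m/(p_1 + 3·p_2).
Here 17.84 + 3·17.86 = 71.42, giving x_1* = 5.9087.
At m' = 633: x_1* = 8.8631. Change: 8.8631 − 5.9087 = 2.9544.

Δx_1* = 2.9544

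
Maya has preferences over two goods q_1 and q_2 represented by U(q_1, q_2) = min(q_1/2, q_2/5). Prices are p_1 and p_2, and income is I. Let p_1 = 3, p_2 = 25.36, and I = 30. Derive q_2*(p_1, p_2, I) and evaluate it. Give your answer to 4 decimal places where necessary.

Leontief preferences: the optimum is at the kink where q_1/2 = q_2/5, i.e. q_2 = (5/2)·q_1.
Budget: p_1·q_1 + p_2·(5/2)·q_1 = I, so (2·p_1 + 5·p_2)·q_1 = 2·I.
Demand: q_1*(p_1,p_2,I) = 2·I/(2·p_1 + 5·p_2), q_2* = 5·I/(2·p_1 + 5·p_2).
Here 2·3 + 5·25.36 = 132.8, giving q_2* = 1.1295.

q_2* = 1.1295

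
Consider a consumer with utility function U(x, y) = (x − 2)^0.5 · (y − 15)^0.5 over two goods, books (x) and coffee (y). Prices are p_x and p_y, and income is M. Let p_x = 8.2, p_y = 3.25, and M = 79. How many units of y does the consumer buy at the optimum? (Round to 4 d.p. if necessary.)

y* = 17.1308

Let x' = x−2, y' = y−15. MRS = y'/x' = p_x/p_y.
Substituting into the budget: x* = 2 + 0.5·(M − 2·p_x − 15·p_y)/p_x, and y* = 15 + 0.5·(…)/p_y.
Discretionary income = 79 − 2·8.2 − 15·3.25 = 13.85; y* = 15 + 0.5·13.85/3.25 = 17.1308.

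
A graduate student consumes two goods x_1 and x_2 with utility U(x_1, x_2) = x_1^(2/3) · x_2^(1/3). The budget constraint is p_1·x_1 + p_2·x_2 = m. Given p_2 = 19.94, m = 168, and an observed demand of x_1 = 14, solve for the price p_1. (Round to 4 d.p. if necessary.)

MU_x_1/MU_x_2 = (2/3·x_2)/(1/3·x_1); tangency sets this equal to p_1/p_2.
So 2/3·p_2·x_2 = 1/3·p_1·x_1; combined with the budget, a share 2/3 of income goes to x_1.
Demand: x_1*(p_1,p_2,m) = 2/3·m/p_1 and x_2* = 1/3·m/p_2.
Set x_1* = 14 in the demand function and solve for p_1: p_1 = 8.

p_1 = 8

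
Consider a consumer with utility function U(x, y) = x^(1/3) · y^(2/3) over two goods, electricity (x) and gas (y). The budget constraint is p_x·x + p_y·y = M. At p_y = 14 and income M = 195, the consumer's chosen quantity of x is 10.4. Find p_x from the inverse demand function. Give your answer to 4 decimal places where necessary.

p_x = 6.25

Tangency: MRS = (1/2)·y/x = p_x/p_y.
So 1/3·p_y·y = 2/3·p_x·x; combined with the budget, a share 1/3 of income goes to x.
Demand: x*(p_x,p_y,M) = 1/3·M/p_x and y* = 2/3·M/p_y.
Set x* = 10.4 in the demand function and solve for p_x: p_x = 6.25.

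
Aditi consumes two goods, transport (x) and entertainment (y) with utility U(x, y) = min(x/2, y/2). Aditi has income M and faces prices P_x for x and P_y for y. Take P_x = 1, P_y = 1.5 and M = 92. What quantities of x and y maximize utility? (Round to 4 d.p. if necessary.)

Leontief preferences: the optimum is at the kink where x/2 = y/2, i.e. y = x.
Budget: P_x·x + P_y·x = M, so (2·P_x + 2·P_y)·x = 2·M.
Demand: x*(P_x,P_y,M) = 2·M/(2·P_x + 2·P_y), y* = 2·M/(2·P_x + 2·P_y).
Here 2·1 + 2·1.5 = 5, giving x* = 36.8 and y* = 36.8.

x* = 36.8, y* = 36.8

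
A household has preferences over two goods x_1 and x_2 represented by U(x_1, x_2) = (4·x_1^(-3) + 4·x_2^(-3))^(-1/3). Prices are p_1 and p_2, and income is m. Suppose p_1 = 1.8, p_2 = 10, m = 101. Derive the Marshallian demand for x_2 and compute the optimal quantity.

MU_x_1 ∝ 4·x_1^(-4), MU_x_2 ∝ 4·x_2^(-4), so MRS = (x_2/x_1)^(4) = p_1/p_2.
Solve for the ratio: x_2/x_1 = [p_1/p_2]^(0.25).
Substitute x_2 = (x_2/x_1)·x_1 into the budget: x_1* = m/(p_1 + p_2·(x_2/x_1)).
Numerically x_2/x_1 = 0.651356, so x_1* = 101/(1.8 + 10·0.651356) = 12.1488 and x_2* = 0.651356·12.1488 = 7.9132.

x_2* = 7.9132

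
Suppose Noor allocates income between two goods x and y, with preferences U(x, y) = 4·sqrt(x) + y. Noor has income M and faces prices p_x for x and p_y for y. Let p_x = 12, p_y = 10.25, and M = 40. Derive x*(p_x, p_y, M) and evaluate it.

Set MRS = p_x/p_y: 2·x^(−1/2) = p_x/p_y.
Solve: √x = 2·p_y/p_x, so x*(p_x,p_y) = (2·p_y/p_x)², and y* = (M − p_x·x*)/p_y.
Plugging in: x* = (2·10.25/12)² = 2.9184.

x* = 2.9184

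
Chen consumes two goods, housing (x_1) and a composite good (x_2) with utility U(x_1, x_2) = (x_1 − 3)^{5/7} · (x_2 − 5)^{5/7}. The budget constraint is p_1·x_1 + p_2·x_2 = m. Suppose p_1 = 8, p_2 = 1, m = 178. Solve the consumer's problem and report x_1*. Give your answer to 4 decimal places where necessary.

x_1* = 12.3125

Let x_1' = x_1−3, x_2' = x_2−5. MRS = x_2'/x_1' = p_1/p_2.
Substituting into the budget: x_1* = 3 + 0.5·(m − 3·p_1 − 5·p_2)/p_1, and x_2* = 5 + 0.5·(…)/p_2.
Discretionary income = 178 − 3·8 − 5·1 = 149; x_1* = 3 + 0.5·149/8 = 12.3125.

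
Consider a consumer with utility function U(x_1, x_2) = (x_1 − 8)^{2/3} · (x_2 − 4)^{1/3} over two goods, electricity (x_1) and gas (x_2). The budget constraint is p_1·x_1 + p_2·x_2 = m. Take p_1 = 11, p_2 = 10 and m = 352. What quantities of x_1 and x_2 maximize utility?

x_1* = 21.5758, x_2* = 11.4667

This is Cobb-Douglas in (x_1−8, x_2−4): tangency gives 2/3·p_2·(x_2−4) = 1/3·p_1·(x_1−8).
Substituting into the budget: x_1* = 8 + 2/3·(m − 8·p_1 − 4·p_2)/p_1, and x_2* = 4 + 1/3·(…)/p_2.
Discretionary income = 352 − 8·11 − 4·10 = 224; x_1* = 8 + 2/3·224/11 = 21.5758; x_2* = 4 + 1/3·224/10 = 11.4667.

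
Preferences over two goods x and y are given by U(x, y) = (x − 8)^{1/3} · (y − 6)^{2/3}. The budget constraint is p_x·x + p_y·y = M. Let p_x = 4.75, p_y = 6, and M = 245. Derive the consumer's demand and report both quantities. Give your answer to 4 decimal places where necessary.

x* = 20, y* = 25

This is Cobb-Douglas in (x−8, y−6): tangency gives 1/3·p_y·(y−6) = 2/3·p_x·(x−8).
After buying the subsistence bundle (8, 6), a share 1/3 of the remaining income goes to x: x* = 8 + 1/3·(M − 8p_x − 6p_y)/p_x.
Discretionary income = 245 − 8·4.75 − 6·6 = 171; x* = 8 + 1/3·171/4.75 = 20; y* = 6 + 2/3·171/6 = 25.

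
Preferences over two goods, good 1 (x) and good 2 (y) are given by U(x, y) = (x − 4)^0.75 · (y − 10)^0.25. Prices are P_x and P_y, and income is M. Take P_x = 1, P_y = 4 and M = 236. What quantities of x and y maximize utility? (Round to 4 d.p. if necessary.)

Discretionary income = 236 − 4·1 − 10·4 = 192; x* = 4 + 0.75·192/1 = 148; y* = 10 + 0.25·192/4 = 22.

x* = 148, y* = 22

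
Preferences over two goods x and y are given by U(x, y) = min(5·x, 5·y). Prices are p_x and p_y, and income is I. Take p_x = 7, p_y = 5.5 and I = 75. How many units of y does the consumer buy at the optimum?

With perfect complements, no substitution: consume in ratio x:y = 5:5.
Budget: p_x·x + p_y·x = I, so (5·p_x + 5·p_y)·x = 5·I.
Demand: x*(p_x,p_y,I) = 5·I/(5·p_x + 5·p_y), y* = 5·I/(5·p_x + 5·p_y).
Here 5·7 + 5·5.5 = 62.5, giving y* = 6.

y* = 6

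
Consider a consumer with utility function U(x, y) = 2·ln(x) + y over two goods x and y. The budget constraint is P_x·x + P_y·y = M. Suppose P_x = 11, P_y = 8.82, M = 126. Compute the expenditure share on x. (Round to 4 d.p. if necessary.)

share on x = 0.14

MU_x = 2/x, MU_y = 1. Tangency: 2/x = P_x/P_y.
So x*(P_x,P_y) = 2·P_y/P_x, independent of income; and y* = (M − 2·P_y)/P_y.
At the given prices: x* = 2·8.82/11 = 1.6036, and y* = 12.2857.
Expenditure on x: 11·1.6036 = 17.64; share = 0.14.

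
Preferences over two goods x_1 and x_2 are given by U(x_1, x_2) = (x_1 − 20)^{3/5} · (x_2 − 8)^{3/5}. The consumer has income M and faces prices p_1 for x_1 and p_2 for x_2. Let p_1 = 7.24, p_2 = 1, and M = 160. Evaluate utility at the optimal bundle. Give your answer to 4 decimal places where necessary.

This is Cobb-Douglas in (x_1−20, x_2−8): tangency gives 0.6·p_2·(x_2−8) = 0.6·p_1·(x_1−20).
Substituting into the budget: x_1* = 20 + 0.5·(M − 20·p_1 − 8·p_2)/p_1, and x_2* = 8 + 0.5·(…)/p_2.
Discretionary income = 160 − 20·7.24 − 8·1 = 7.2; x_1* = 20 + 0.5·7.2/7.24 = 20.4972; x_2* = 8 + 0.5·7.2/1 = 11.6.
Utility at the optimum: U(20.4972, 11.6) = 1.4181.

V = 1.4181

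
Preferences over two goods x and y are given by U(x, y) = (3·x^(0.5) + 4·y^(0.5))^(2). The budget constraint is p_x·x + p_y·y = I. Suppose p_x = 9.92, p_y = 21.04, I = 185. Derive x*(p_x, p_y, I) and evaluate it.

With the ratio pinned down, the budget gives x* = I/(p_x + p_y·(y/x)) and y* = (y/x)·x*.
Numerically y/x = 0.395193, so x* = 185/(9.92 + 21.04·0.395193) = 10.1454.

x* = 10.1454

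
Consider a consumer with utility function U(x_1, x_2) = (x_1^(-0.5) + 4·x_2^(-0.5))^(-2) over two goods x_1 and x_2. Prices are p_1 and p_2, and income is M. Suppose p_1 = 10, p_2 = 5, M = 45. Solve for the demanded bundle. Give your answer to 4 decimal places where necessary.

MU_x_1 ∝ x_1^(-1.5), MU_x_2 ∝ 4·x_2^(-1.5), so MRS = (1/4)·(x_2/x_1)^(1.5) = p_1/p_2.
Hence x_2/x_1 = (4·p_1/p_2)^(1/(1.5)), i.e. raised to the 2/3 power.
Substitute x_2 = (x_2/x_1)·x_1 into the budget: x_1* = M/(p_1 + p_2·(x_2/x_1)).
Numerically x_2/x_1 = 4, so x_1* = 45/(10 + 5·4) = 1.5 and x_2* = 4·1.5 = 6.

x_1* = 1.5, x_2* = 6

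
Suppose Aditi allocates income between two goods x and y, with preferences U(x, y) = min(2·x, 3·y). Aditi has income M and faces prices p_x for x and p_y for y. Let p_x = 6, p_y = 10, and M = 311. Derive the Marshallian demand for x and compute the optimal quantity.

Leontief preferences: the optimum is at the kink where x/3 = y/2, i.e. y = (2/3)·x.
Budget: p_x·x + p_y·(2/3)·x = M, so (3·p_x + 2·p_y)·x = 3·M.
Demand: x*(p_x,p_y,M) = 3·M/(3·p_x + 2·p_y), y* = 2·M/(3·p_x + 2·p_y).
Here 3·6 + 2·10 = 38, giving x* = 24.5526.

x* = 24.5526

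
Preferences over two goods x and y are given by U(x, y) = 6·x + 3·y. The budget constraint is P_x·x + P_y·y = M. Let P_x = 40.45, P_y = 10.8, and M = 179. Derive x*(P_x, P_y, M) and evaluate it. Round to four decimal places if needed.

Perfect substitutes: compare marginal utility per dollar. 6/P_x vs 3/P_y → 0.1483 vs 0.2778.
y gives more utility per dollar, so spend all income on y: y* = M/P_y, x* = 0.
Numerically: x* = 0, y* = 16.5741.

x* = 0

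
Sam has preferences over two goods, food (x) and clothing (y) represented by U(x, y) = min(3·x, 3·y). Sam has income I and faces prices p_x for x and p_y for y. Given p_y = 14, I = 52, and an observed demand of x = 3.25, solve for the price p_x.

With perfect complements, no substitution: consume in ratio x:y = 3:3.
Budget: p_x·x + p_y·x = I, so (3·p_x + 3·p_y)·x = 3·I.
Demand: x*(p_x,p_y,I) = 3·I/(3·p_x + 3·p_y), y* = 3·I/(3·p_x + 3·p_y).
Set x* = 3.25 in the demand function and solve for p_x: p_x = 2.

p_x = 2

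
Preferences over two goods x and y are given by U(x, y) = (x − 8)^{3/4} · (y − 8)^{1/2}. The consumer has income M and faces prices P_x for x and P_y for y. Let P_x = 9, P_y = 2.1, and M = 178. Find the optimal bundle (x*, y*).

Let x' = x−8, y' = y−8. MRS = (3/2)·y'/x' = P_x/P_y.
Substituting into the budget: x* = 8 + 0.6·(M − 8·P_x − 8·P_y)/P_x, and y* = 8 + 0.4·(…)/P_y.
Discretionary income = 178 − 8·9 − 8·2.1 = 89.2; x* = 8 + 0.6·89.2/9 = 13.9467; y* = 8 + 0.4·89.2/2.1 = 24.9905.

x* = 13.9467, y* = 24.9905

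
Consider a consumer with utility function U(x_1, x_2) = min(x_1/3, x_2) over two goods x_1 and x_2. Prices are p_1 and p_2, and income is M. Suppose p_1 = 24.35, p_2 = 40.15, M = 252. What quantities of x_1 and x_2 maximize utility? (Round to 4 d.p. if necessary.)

x_1* = 6.6784, x_2* = 2.2261

With perfect complements, no substitution: consume in ratio x_1:x_2 = 3:1.
Budget: p_1·x_1 + p_2·(1/3)·x_1 = M, so (3·p_1 + p_2)·x_1 = 3·M.
Demand: x_1*(p_1,p_2,M) = 3·M/(3·p_1 + p_2), x_2* = M/(3·p_1 + p_2).
Here 3·24.35 + 40.15 = 113.2, giving x_1* = 6.6784 and x_2* = 2.2261.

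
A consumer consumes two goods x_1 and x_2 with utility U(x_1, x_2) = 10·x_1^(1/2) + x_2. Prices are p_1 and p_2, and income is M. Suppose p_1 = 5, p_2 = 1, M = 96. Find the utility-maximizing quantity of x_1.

x_1* = 1

Plugging in: x_1* = (5·1/5)² = 1.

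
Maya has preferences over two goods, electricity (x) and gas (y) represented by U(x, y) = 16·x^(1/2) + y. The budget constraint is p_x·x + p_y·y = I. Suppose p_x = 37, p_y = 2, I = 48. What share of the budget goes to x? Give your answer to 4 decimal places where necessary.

share on x = 0.1441

Utility is quasi-linear in y; the FOC for x is 8/√x = p_x/p_y.
Thus x* = (8·p_y/p_x)² — independent of I — with the rest of income spent on y.
Plugging in: x* = (8·2/37)² = 0.187, y* = 20.5405.
Expenditure on x: 37·0.187 = 6.9189; share = 0.1441.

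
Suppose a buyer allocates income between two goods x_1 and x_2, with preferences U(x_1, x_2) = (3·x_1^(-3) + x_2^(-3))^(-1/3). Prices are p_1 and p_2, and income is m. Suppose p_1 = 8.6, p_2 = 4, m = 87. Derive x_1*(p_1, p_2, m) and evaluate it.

Substitute x_2 = (x_2/x_1)·x_1 into the budget: x_1* = m/(p_1 + p_2·(x_2/x_1)).
Numerically x_2/x_1 = 0.920088, so x_1* = 87/(8.6 + 4·0.920088) = 7.0845.

x_1* = 7.0845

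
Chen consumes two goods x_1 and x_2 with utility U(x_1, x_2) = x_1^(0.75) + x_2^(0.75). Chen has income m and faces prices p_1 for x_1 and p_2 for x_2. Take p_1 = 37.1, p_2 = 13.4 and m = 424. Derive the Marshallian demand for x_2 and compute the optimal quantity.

x_2* = 30.218

From the CES first-order condition, (x_2/x_1)^(0.25) = p_1/p_2.
Hence x_2/x_1 = (p_1/p_2)^(1/(0.25)), i.e. raised to the 4 power.
With the ratio pinned down, the budget gives x_1* = m/(p_1 + p_2·(x_2/x_1)) and x_2* = (x_2/x_1)·x_1*.
Numerically x_2/x_1 = 58.759277, so x_1* = 424/(37.1 + 13.4·58.759277) = 0.5143 and x_2* = 58.759277·0.5143 = 30.218.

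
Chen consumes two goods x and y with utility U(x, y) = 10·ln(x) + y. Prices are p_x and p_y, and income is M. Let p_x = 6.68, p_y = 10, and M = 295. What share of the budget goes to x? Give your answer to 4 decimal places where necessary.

share on x = 0.339

MU_x = 10/x, MU_y = 1. Tangency: 10/x = p_x/p_y.
So x*(p_x,p_y) = 10·p_y/p_x, independent of income; and y* = (M − 10·p_y)/p_y.
At the given prices: x* = 10·10/6.68 = 14.9701, and y* = 19.5.
Expenditure on x: 6.68·14.9701 = 100; share = 0.339.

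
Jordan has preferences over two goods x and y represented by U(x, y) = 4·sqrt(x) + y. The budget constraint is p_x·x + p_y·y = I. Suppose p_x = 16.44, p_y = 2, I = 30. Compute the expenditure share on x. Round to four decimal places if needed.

share on x = 0.0324

Thus x* = (2·p_y/p_x)² — independent of I — with the rest of income spent on y.
Plugging in: x* = (2·2/16.44)² = 0.0592, y* = 14.5134.
Expenditure on x: 16.44·0.0592 = 0.9732; share = 0.0324.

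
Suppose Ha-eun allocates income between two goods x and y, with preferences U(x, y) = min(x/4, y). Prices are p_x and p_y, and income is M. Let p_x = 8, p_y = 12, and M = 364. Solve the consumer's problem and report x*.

x* = 33.0909

With perfect complements, no substitution: consume in ratio x:y = 4:1.
Budget: p_x·x + p_y·(1/4)·x = M, so (4·p_x + p_y)·x = 4·M.
Demand: x*(p_x,p_y,M) = 4·M/(4·p_x + p_y), y* = M/(4·p_x + p_y).
Here 4·8 + 12 = 44, giving x* = 33.0909.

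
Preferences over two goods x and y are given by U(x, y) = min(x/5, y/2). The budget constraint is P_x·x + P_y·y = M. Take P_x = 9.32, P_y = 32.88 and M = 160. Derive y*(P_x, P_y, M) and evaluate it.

Leontief preferences: the optimum is at the kink where x/5 = y/2, i.e. y = (2/5)·x.
Budget: P_x·x + P_y·(2/5)·x = M, so (5·P_x + 2·P_y)·x = 5·M.
Demand: x*(P_x,P_y,M) = 5·M/(5·P_x + 2·P_y), y* = 2·M/(5·P_x + 2·P_y).
Here 5·9.32 + 2·32.88 = 112.36, giving y* = 2.848.

y* = 2.848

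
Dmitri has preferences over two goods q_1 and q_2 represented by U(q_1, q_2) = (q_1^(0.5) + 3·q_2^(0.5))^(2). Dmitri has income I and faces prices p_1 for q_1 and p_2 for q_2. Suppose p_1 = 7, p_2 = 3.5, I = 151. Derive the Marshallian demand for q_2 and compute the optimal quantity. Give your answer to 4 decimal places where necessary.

q_2* = 40.8722

MRS = MU_q_1/MU_q_2 = (1/3)·(q_2/q_1)^(0.5). Set equal to p_1/p_2.
Solve for the ratio: q_2/q_1 = [3·p_1/p_2]^(2).
Substitute q_2 = (q_2/q_1)·q_1 into the budget: q_1* = I/(p_1 + p_2·(q_2/q_1)).
Numerically q_2/q_1 = 36, so q_1* = 151/(7 + 3.5·36) = 1.1353 and q_2* = 36·1.1353 = 40.8722.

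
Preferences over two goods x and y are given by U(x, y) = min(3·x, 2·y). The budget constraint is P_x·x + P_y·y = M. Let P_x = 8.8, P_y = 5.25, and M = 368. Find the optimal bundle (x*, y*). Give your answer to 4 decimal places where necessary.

x* = 22.069, y* = 33.1034

With perfect complements, no substitution: consume in ratio x:y = 2:3.
Budget: P_x·x + P_y·(3/2)·x = M, so (2·P_x + 3·P_y)·x = 2·M.
Demand: x*(P_x,P_y,M) = 2·M/(2·P_x + 3·P_y), y* = 3·M/(2·P_x + 3·P_y).
Here 2·8.8 + 3·5.25 = 33.35, giving x* = 22.069 and y* = 33.1034.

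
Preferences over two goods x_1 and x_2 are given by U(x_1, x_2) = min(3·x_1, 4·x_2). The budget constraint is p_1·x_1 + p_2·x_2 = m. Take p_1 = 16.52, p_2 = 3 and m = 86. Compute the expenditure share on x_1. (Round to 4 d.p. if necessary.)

With perfect complements, no substitution: consume in ratio x_1:x_2 = 4:3.
Budget: p_1·x_1 + p_2·(3/4)·x_1 = m, so (4·p_1 + 3·p_2)·x_1 = 4·m.
Demand: x_1*(p_1,p_2,m) = 4·m/(4·p_1 + 3·p_2), x_2* = 3·m/(4·p_1 + 3·p_2).
Here 4·16.52 + 3·3 = 75.08, giving x_1* = 4.5818 and x_2* = 3.4363.
Expenditure on x_1: 16.52·4.5818 = 75.691; share = 0.8801.

share on x_1 = 0.8801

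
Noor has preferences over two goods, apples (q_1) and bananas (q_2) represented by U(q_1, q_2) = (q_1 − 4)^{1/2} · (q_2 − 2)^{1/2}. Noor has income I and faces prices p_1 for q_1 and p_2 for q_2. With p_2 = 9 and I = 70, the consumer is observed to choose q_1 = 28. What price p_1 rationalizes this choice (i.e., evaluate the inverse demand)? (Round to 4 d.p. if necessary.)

This is Cobb-Douglas in (q_1−4, q_2−2): tangency gives 0.5·p_2·(q_2−2) = 0.5·p_1·(q_1−4).
Substituting into the budget: q_1* = 4 + 0.5·(I − 4·p_1 − 2·p_2)/p_1, and q_2* = 2 + 0.5·(…)/p_2.
Set q_1* = 28 in the demand function and solve for p_1: p_1 = 1.

p_1 = 1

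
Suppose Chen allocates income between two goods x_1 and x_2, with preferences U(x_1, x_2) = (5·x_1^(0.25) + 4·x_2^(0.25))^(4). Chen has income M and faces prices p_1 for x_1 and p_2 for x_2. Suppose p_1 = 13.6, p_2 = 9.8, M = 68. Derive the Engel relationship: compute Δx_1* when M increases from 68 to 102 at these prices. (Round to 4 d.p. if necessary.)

Δx_1* = 1.3673

MRS = MU_x_1/MU_x_2 = (5/4)·(x_2/x_1)^(0.75). Set equal to p_1/p_2.
Solve for the ratio: x_2/x_1 = [(4/5)·p_1/p_2]^(4/3).
Substitute x_2 = (x_2/x_1)·x_1 into the budget: x_1* = M/(p_1 + p_2·(x_2/x_1)).
Numerically x_2/x_1 = 1.149574, so x_1* = 68/(13.6 + 9.8·1.149574) = 2.7347.
At M' = 102: x_1* = 4.102. Change: 4.102 − 2.7347 = 1.3673.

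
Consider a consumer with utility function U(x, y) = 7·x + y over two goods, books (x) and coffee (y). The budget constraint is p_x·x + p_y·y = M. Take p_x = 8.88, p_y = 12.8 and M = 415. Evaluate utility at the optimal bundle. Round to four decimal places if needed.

Linear utility — the consumer picks whichever good has higher MU/price: 7/8.88 = 0.7883 vs 1/12.8 = 0.0781.
x gives more utility per dollar, so spend all income on x: x* = M/p_x, y* = 0.
Numerically: x* = 46.7342, y* = 0.
Utility at the optimum: U(46.7342, 0) = 327.1396.

V = 327.1396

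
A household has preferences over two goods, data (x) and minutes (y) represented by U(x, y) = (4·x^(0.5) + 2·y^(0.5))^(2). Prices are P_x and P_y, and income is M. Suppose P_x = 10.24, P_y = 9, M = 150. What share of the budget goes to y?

share on y = 0.2215

From the CES first-order condition, 2·(y/x)^(0.5) = P_x/P_y.
Solve for the ratio: y/x = [(1/2)·P_x/P_y]^(2).
With the ratio pinned down, the budget gives x* = M/(P_x + P_y·(y/x)) and y* = (y/x)·x*.
Numerically y/x = 0.323635, so x* = 150/(10.24 + 9·0.323635) = 11.4045 and y* = 0.323635·11.4045 = 3.6909.
Expenditure on y: 9·3.6909 = 33.218; share = 0.2215.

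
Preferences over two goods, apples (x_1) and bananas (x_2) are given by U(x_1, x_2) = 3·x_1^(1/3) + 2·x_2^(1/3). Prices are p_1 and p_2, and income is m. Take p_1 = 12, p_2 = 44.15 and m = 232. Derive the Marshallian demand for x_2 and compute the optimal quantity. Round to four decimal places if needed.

x_2* = 1.1616

MU_x_1 ∝ 3·x_1^(-2/3), MU_x_2 ∝ 2·x_2^(-2/3), so MRS = (3/2)·(x_2/x_1)^(2/3) = p_1/p_2.
Solve for the ratio: x_2/x_1 = [(2/3)·p_1/p_2]^(1.5).
Substitute x_2 = (x_2/x_1)·x_1 into the budget: x_1* = m/(p_1 + p_2·(x_2/x_1)).
Numerically x_2/x_1 = 0.077133, so x_1* = 232/(12 + 44.15·0.077133) = 15.0596 and x_2* = 0.077133·15.0596 = 1.1616.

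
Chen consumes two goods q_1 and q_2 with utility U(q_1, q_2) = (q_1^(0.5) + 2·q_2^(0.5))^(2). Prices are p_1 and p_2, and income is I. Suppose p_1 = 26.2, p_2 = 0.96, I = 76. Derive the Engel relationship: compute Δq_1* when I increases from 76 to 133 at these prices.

From the CES first-order condition, (1/2)·(q_2/q_1)^(0.5) = p_1/p_2.
Hence q_2/q_1 = (2·p_1/p_2)^(1/(0.5)), i.e. raised to the 2 power.
With the ratio pinned down, the budget gives q_1* = I/(p_1 + p_2·(q_2/q_1)) and q_2* = (q_2/q_1)·q_1*.
Numerically q_2/q_1 = 2979.340278, so q_1* = 76/(26.2 + 0.96·2979.340278) = 0.0263.
At I' = 133: q_1* = 0.0461. Change: 0.0461 − 0.0263 = 0.0197.

Δq_1* = 0.0197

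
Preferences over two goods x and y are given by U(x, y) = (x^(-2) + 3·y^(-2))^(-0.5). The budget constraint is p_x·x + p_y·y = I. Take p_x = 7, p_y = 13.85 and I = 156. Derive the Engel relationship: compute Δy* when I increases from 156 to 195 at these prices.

From the CES first-order condition, (1/3)·(y/x)^(3) = p_x/p_y.
Solve for the ratio: y/x = [3·p_x/p_y]^(1/3).
Substitute y = (y/x)·x into the budget: x* = I/(p_x + p_y·(y/x)).
Numerically y/x = 1.148832, so x* = 156/(7 + 13.85·1.148832) = 6.8089 and y* = 1.148832·6.8089 = 7.8222.
At I' = 195: y* = 9.7778. Change: 9.7778 − 7.8222 = 1.9556.

Δy* = 1.9556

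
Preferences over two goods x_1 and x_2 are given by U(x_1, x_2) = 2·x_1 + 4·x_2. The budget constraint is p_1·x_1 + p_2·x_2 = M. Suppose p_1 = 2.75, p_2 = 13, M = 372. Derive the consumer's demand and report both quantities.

x_1* = 135.2727, x_2* = 0

Perfect substitutes: compare marginal utility per dollar. 2/p_1 vs 4/p_2 → 0.7273 vs 0.3077.
x_1 gives more utility per dollar, so spend all income on x_1: x_1* = M/p_1, x_2* = 0.
Numerically: x_1* = 135.2727, x_2* = 0.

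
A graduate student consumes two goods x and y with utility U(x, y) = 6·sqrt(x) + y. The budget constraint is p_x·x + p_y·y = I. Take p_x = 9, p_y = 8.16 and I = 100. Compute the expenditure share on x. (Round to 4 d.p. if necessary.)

Utility is quasi-linear in y; the FOC for x is 3/√x = p_x/p_y.
Thus x* = (3·p_y/p_x)² — independent of I — with the rest of income spent on y.
Plugging in: x* = (3·8.16/9)² = 7.3984, y* = 4.0949.
Expenditure on x: 9·7.3984 = 66.5856; share = 0.6659.

share on x = 0.6659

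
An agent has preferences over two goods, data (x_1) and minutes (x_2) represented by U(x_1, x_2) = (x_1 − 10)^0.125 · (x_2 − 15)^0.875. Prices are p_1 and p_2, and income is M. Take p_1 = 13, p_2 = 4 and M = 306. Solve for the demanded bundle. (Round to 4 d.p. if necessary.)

x_1* = 11.1154, x_2* = 40.375

Let x_1' = x_1−10, x_2' = x_2−15. MRS = (1/7)·x_2'/x_1' = p_1/p_2.
After buying the subsistence bundle (10, 15), a share 0.125 of the remaining income goes to x_1: x_1* = 10 + 0.125·(M − 10p_1 − 15p_2)/p_1.
Discretionary income = 306 − 10·13 − 15·4 = 116; x_1* = 10 + 0.125·116/13 = 11.1154; x_2* = 15 + 0.875·116/4 = 40.375.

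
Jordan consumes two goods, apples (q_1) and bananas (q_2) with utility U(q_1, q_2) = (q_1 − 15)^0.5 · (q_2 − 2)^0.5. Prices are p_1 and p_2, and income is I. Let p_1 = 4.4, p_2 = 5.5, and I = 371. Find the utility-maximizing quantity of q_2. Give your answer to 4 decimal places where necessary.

q_2* = 28.7273

Let q_1' = q_1−15, q_2' = q_2−2. MRS = q_2'/q_1' = p_1/p_2.
After buying the subsistence bundle (15, 2), a share 0.5 of the remaining income goes to q_1: q_1* = 15 + 0.5·(I − 15p_1 − 2p_2)/p_1.
Discretionary income = 371 − 15·4.4 − 2·5.5 = 294; q_2* = 2 + 0.5·294/5.5 = 28.7273.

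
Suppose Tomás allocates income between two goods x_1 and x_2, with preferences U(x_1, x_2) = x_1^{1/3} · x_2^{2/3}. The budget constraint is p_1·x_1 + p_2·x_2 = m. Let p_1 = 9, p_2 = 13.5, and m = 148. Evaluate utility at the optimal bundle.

V = 6.6403

MU_x_1/MU_x_2 = (1/3·x_2)/(2/3·x_1); tangency sets this equal to p_1/p_2.
So 1/3·p_2·x_2 = 2/3·p_1·x_1; combined with the budget, a share 1/3 of income goes to x_1.
Demand: x_1*(p_1,p_2,m) = 1/3·m/p_1 and x_2* = 2/3·m/p_2.
At p_1=9, p_2=13.5, m=148: x_1* = 1/3·148/9 = 5.4815, x_2* = 7.3086.
Utility at the optimum: U(5.4815, 7.3086) = 6.6403.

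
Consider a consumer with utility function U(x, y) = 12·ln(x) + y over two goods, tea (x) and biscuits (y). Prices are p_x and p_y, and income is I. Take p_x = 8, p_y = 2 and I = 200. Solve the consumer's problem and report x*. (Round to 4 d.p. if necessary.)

x* = 3

So x*(p_x,p_y) = 12·p_y/p_x, independent of income; and y* = (I − 12·p_y)/p_y.
At the given prices: x* = 12·2/8 = 3.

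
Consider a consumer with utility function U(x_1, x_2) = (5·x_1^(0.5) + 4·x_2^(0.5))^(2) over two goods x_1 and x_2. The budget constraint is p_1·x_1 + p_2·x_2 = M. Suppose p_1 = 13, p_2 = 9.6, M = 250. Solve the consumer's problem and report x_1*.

x_1* = 10.3022

MU_x_1 ∝ 5·x_1^(-0.5), MU_x_2 ∝ 4·x_2^(-0.5), so MRS = (5/4)·(x_2/x_1)^(0.5) = p_1/p_2.
Solve for the ratio: x_2/x_1 = [(4/5)·p_1/p_2]^(2).
Substitute x_2 = (x_2/x_1)·x_1 into the budget: x_1* = M/(p_1 + p_2·(x_2/x_1)).
Numerically x_2/x_1 = 1.173611, so x_1* = 250/(13 + 9.6·1.173611) = 10.3022.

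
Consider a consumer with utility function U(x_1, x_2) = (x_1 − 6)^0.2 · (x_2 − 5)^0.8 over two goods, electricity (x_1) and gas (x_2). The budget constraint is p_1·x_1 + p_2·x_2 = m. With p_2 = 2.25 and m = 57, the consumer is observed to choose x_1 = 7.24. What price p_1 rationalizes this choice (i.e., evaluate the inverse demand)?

MRS = (1/4)·(x_2−5)/(x_1−6). Tangency with p_1/p_2 gives x_2−5 = 4·(p_1/p_2)·(x_1−6).
Substituting into the budget: x_1* = 6 + 0.2·(m − 6·p_1 − 5·p_2)/p_1, and x_2* = 5 + 0.8·(…)/p_2.
Set x_1* = 7.24 in the demand function and solve for p_1: p_1 = 3.75.

p_1 = 3.75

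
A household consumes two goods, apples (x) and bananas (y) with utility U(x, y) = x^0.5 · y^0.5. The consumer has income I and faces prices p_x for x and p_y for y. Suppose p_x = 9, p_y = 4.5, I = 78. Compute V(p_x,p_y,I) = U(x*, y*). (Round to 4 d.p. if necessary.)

At p_x=9, p_y=4.5, I=78: x* = 0.5·78/9 = 4.3333, y* = 8.6667.
Utility at the optimum: U(4.3333, 8.6667) = 6.1283.

V = 6.1283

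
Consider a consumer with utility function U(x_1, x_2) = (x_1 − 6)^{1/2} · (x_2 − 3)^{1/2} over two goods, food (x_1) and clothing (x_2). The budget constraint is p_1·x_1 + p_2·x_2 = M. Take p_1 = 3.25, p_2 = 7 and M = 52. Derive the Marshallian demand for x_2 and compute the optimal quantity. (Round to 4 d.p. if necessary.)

x_2* = 3.8214

This is Cobb-Douglas in (x_1−6, x_2−3): tangency gives 0.5·p_2·(x_2−3) = 0.5·p_1·(x_1−6).
After buying the subsistence bundle (6, 3), a share 0.5 of the remaining income goes to x_1: x_1* = 6 + 0.5·(M − 6p_1 − 3p_2)/p_1.
Discretionary income = 52 − 6·3.25 − 3·7 = 11.5; x_2* = 3 + 0.5·11.5/7 = 3.8214.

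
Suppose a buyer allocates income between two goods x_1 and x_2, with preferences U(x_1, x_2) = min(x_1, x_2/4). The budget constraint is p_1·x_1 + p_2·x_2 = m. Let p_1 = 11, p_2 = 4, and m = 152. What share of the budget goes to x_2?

Leontief preferences: the optimum is at the kink where x_1/1 = x_2/4, i.e. x_2 = 4·x_1.
Budget: p_1·x_1 + p_2·4·x_1 = m, so (p_1 + 4·p_2)·x_1 = m.
Demand: x_1*(p_1,p_2,m) = m/(p_1 + 4·p_2), x_2* = 4·m/(p_1 + 4·p_2).
Here 11 + 4·4 = 27, giving x_1* = 5.6296 and x_2* = 22.5185.
Expenditure on x_2: 4·22.5185 = 90.0741; share = 0.5926.

share on x_2 = 0.5926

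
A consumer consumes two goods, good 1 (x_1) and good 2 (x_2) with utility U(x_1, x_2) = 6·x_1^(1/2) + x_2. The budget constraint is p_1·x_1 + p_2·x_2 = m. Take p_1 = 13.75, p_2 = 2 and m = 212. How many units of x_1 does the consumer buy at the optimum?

x_1* = 0.1904

Utility is quasi-linear in x_2; the FOC for x_1 is 3/√x_1 = p_1/p_2.
Solve: √x_1 = 3·p_2/p_1, so x_1*(p_1,p_2) = (3·p_2/p_1)², and x_2* = (m − p_1·x_1*)/p_2.
Plugging in: x_1* = (3·2/13.75)² = 0.1904.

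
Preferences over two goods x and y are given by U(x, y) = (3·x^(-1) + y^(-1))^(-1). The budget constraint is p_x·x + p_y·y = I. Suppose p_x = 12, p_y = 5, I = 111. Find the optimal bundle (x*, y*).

x* = 6.7387, y* = 6.0272

From the CES first-order condition, 3·(y/x)^(2) = p_x/p_y.
Solve for the ratio: y/x = [(1/3)·p_x/p_y]^(0.5).
Substitute y = (y/x)·x into the budget: x* = I/(p_x + p_y·(y/x)).
Numerically y/x = 0.894427, so x* = 111/(12 + 5·0.894427) = 6.7387 and y* = 0.894427·6.7387 = 6.0272.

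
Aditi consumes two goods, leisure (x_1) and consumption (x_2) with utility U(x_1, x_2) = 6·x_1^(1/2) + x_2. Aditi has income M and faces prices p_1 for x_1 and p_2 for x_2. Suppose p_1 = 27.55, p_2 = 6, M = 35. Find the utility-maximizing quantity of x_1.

x_1* = 0.4269

Utility is quasi-linear in x_2; the FOC for x_1 is 3/√x_1 = p_1/p_2.
Solve: √x_1 = 3·p_2/p_1, so x_1*(p_1,p_2) = (3·p_2/p_1)², and x_2* = (M − p_1·x_1*)/p_2.
Plugging in: x_1* = (3·6/27.55)² = 0.4269.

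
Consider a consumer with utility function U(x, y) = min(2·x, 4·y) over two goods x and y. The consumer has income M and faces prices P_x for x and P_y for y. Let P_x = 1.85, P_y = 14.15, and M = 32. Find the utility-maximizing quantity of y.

Leontief preferences: the optimum is at the kink where x/4 = y/2, i.e. y = (1/2)·x.
Budget: P_x·x + P_y·(1/2)·x = M, so (4·P_x + 2·P_y)·x = 4·M.
Demand: x*(P_x,P_y,M) = 4·M/(4·P_x + 2·P_y), y* = 2·M/(4·P_x + 2·P_y).
Here 4·1.85 + 2·14.15 = 35.7, giving y* = 1.7927.

y* = 1.7927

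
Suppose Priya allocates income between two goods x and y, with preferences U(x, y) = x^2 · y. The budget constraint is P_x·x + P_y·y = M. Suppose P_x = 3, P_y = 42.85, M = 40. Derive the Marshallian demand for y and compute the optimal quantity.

y* = 0.3112

MU_x/MU_y = (2·y)/(x); tangency sets this equal to P_x/P_y.
Rearranging, P_y·y = (1/2)·P_x·x. Substituting into the budget gives P_x·x·(1 + (1/2)) = M.
Demand: x*(P_x,P_y,M) = 2/3·M/P_x and y* = 1/3·M/P_y.
At P_x=3, P_y=42.85, M=40: y* = 1/3·40/42.85 = 0.3112.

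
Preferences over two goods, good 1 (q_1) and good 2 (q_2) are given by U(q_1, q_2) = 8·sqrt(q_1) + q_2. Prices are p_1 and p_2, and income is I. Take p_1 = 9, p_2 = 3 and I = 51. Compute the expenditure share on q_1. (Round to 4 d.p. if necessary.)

Utility is quasi-linear in q_2; the FOC for q_1 is 4/√q_1 = p_1/p_2.
Solve: √q_1 = 4·p_2/p_1, so q_1*(p_1,p_2) = (4·p_2/p_1)², and q_2* = (I − p_1·q_1*)/p_2.
Plugging in: q_1* = (4·3/9)² = 1.7778, q_2* = 11.6667.
Expenditure on q_1: 9·1.7778 = 16; share = 0.3137.

share on q_1 = 0.3137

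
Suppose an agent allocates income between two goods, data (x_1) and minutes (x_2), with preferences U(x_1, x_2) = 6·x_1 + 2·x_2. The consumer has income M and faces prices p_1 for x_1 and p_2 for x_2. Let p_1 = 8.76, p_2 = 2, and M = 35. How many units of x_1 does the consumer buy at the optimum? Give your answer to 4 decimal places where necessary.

Perfect substitutes: compare marginal utility per dollar. 6/p_1 vs 2/p_2 → 0.6849 vs 1.
x_2 gives more utility per dollar, so spend all income on x_2: x_2* = M/p_2, x_1* = 0.
Numerically: x_1* = 0, x_2* = 17.5.

x_1* = 0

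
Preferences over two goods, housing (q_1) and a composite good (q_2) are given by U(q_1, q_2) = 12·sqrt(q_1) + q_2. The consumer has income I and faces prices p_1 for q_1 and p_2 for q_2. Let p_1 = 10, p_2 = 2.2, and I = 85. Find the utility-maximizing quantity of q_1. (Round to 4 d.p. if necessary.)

Utility is quasi-linear in q_2; the FOC for q_1 is 6/√q_1 = p_1/p_2.
Solve: √q_1 = 6·p_2/p_1, so q_1*(p_1,p_2) = (6·p_2/p_1)², and q_2* = (I − p_1·q_1*)/p_2.
Plugging in: q_1* = (6·2.2/10)² = 1.7424.

q_1* = 1.7424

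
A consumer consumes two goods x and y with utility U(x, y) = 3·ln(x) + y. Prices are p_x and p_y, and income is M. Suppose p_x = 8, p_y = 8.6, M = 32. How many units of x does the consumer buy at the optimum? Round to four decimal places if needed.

x* = 3.225

Set MRS = p_x/p_y: (3/x)/1 = p_x/p_y.
So x*(p_x,p_y) = 3·p_y/p_x, independent of income; and y* = (M − 3·p_y)/p_y.
At the given prices: x* = 3·8.6/8 = 3.225.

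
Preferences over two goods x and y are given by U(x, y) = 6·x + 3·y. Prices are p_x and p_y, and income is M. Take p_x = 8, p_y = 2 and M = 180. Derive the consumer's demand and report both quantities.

Perfect substitutes: compare marginal utility per dollar. 6/p_x vs 3/p_y → 0.75 vs 1.5.
y gives more utility per dollar, so spend all income on y: y* = M/p_y, x* = 0.
Numerically: x* = 0, y* = 90.

x* = 0, y* = 90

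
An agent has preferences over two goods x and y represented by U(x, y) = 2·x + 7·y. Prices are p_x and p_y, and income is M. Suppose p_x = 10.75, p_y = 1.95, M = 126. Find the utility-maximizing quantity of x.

Perfect substitutes: compare marginal utility per dollar. 2/p_x vs 7/p_y → 0.186 vs 3.5897.
y gives more utility per dollar, so spend all income on y: y* = M/p_y, x* = 0.
Numerically: x* = 0, y* = 64.6154.

x* = 0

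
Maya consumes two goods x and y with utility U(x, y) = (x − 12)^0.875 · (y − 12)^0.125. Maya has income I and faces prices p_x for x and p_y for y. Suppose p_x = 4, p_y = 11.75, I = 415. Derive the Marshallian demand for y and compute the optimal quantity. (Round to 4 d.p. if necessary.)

y* = 14.4043

This is Cobb-Douglas in (x−12, y−12): tangency gives 0.875·p_y·(y−12) = 0.125·p_x·(x−12).
After buying the subsistence bundle (12, 12), a share 0.875 of the remaining income goes to x: x* = 12 + 0.875·(I − 12p_x − 12p_y)/p_x.
Discretionary income = 415 − 12·4 − 12·11.75 = 226; y* = 12 + 0.125·226/11.75 = 14.4043.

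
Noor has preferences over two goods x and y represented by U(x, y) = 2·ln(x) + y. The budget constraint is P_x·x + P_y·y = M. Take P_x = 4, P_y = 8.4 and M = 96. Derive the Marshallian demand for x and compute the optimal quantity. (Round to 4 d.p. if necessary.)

At the given prices: x* = 2·8.4/4 = 4.2.

x* = 4.2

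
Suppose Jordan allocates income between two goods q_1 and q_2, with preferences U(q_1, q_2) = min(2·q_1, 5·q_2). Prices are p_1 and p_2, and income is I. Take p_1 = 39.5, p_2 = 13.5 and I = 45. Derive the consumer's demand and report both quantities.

With perfect complements, no substitution: consume in ratio q_1:q_2 = 5:2.
Budget: p_1·q_1 + p_2·(2/5)·q_1 = I, so (5·p_1 + 2·p_2)·q_1 = 5·I.
Demand: q_1*(p_1,p_2,I) = 5·I/(5·p_1 + 2·p_2), q_2* = 2·I/(5·p_1 + 2·p_2).
Here 5·39.5 + 2·13.5 = 224.5, giving q_1* = 1.0022 and q_2* = 0.4009.

q_1* = 1.0022, q_2* = 0.4009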